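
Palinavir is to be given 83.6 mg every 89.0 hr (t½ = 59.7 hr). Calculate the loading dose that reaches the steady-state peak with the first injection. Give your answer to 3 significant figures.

130 mg

k = ln 2 / 59.7 = 0.01161 hr⁻¹
Accumulation ratio R = 1 / (1 − e^(−kτ)) = 1 / (1 − e^(−0.01161×89.0)) = 1 / (1 − 0.3558) = 1.552
Loading dose = maintenance dose × R = 83.6 × 1.552 ≈ 130 mg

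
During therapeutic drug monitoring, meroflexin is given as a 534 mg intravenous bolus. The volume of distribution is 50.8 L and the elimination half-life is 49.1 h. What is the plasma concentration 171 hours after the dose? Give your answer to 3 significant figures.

C₀ = dose / V = 534 / 50.8 = 10.51 mg/L
k = ln 2 / 49.1 = 0.01412 h⁻¹
C(t) = C₀ e^(−kt) = 10.51 × e^(−0.01412 × 171) = 10.51 × e^(−2.414) = 10.51 × 0.08946 ≈ 0.940 mg/L

0.940 mg/L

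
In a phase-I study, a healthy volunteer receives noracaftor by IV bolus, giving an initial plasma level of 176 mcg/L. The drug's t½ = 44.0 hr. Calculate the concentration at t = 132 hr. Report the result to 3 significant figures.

22.0 mcg/L

k = ln 2 / 44.0 = 0.01575 hr⁻¹
C(t) = C₀ e^(−kt) = 176 × e^(−0.01575 × 132) = 176 × e^(−2.079) = 176 × 0.1250 ≈ 22.0 mcg/L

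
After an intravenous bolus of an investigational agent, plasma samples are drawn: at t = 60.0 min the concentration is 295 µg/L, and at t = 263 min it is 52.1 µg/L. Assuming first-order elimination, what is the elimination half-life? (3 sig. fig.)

81.2 minutes

k = ln(C₁/C₂) / (t₂ − t₁) = ln(295/52.1) / (263 − 60.0)
  = 1.734 / 203.0 = 0.008541 min⁻¹
t½ = ln 2 / k = ln 2 / 0.008541 ≈ 81.2 minutes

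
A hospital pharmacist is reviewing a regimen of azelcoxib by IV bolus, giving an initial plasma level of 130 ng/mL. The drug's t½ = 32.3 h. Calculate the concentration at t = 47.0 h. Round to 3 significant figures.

47.4 ng/mL

k = ln 2 / 32.3 = 0.02146 h⁻¹
C(t) = C₀ e^(−kt) = 130 × e^(−0.02146 × 47.0) = 130 × e^(−1.009) = 130 × 0.3647 ≈ 47.4 ng/mL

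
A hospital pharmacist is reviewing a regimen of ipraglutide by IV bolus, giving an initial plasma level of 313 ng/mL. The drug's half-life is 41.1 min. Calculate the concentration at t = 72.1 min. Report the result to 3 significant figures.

92.8 ng/mL

k = ln 2 / 41.1 = 0.01686 min⁻¹
72.1 min is 1.754 half-lives, so C = 313 × (1/2)^1.754 = 313 × 0.2964 ≈ 92.8 ng/mL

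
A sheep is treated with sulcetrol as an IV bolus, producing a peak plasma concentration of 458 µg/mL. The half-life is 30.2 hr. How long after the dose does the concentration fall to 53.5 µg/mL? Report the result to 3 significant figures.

k = ln 2 / 30.2 = 0.02295 hr⁻¹
C(t) = C₀ e^(−kt)  ⇒  t = ln(C₀/C) / k
t = ln(458/53.5) / 0.02295 = 2.147 / 0.02295 ≈ 93.6 hours

93.6 hours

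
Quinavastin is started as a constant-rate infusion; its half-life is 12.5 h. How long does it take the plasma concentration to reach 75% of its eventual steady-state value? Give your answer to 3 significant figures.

25.0 hours

k = ln 2 / 12.5 = 0.05545 h⁻¹
f = 1 − e^(−kt)  ⇒  t = −ln(1 − f) / k
t = −ln(1 − 0.75) / 0.05545 = 1.386 / 0.05545 ≈ 25.0 hours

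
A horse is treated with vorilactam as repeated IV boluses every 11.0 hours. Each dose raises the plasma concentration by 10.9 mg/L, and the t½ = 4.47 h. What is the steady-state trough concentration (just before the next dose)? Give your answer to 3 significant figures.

k = ln 2 / 4.47 = 0.1551 h⁻¹
Fraction remaining after one interval: e^(−kτ) = e^(−0.1551 × 11.0) = 0.1816
R = 1 / (1 − 0.1816) = 1.222
Css,max = 10.9 × 1.222 = 13.32 mg/L
Css,min = Css,max × e^(−kτ) = 13.32 × 0.1816 ≈ 2.42 mg/L

2.42 mg/L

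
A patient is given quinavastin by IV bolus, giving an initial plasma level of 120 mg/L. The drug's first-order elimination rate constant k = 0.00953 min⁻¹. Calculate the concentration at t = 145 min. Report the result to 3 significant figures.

C(t) = C₀ e^(−kt) = 120 × e^(−0.009530 × 145) = 120 × e^(−1.382) = 120 × 0.2511 ≈ 30.1 mg/L

30.1 mg/L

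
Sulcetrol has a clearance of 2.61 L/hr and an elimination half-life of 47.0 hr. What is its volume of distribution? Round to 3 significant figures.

k = ln 2 / t½ = ln 2 / 47.0 = 0.01475 hr⁻¹
V = CL / k = 2.61 / 0.01475 ≈ 177 L

177 L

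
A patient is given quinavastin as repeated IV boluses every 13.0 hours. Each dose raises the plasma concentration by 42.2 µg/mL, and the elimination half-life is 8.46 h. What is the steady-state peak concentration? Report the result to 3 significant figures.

64.4 µg/mL

k = ln 2 / 8.46 = 0.08193 h⁻¹
Fraction remaining after one interval: e^(−kτ) = e^(−0.08193 × 13.0) = 0.3447
R = 1 / (1 − 0.3447) = 1.526
Css,max = 42.2 × 1.526 ≈ 64.4 µg/mL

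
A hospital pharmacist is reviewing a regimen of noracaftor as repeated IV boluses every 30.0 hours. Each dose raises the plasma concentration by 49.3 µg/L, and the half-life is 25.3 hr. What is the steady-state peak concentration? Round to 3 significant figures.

88.0 µg/L

k = ln 2 / 25.3 = 0.02740 hr⁻¹
Fraction remaining after one interval: e^(−kτ) = e^(−0.02740 × 30.0) = 0.4396
R = 1 / (1 − 0.4396) = 1.784
Css,max = 49.3 × 1.784 ≈ 88.0 µg/L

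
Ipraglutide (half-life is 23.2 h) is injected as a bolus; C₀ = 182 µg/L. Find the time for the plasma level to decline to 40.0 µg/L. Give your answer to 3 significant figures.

k = ln 2 / 23.2 = 0.02988 h⁻¹
C(t) = C₀ e^(−kt)  ⇒  t = ln(C₀/C) / k
t = ln(182/40.0) / 0.02988 = 1.515 / 0.02988 ≈ 50.7 hours

50.7 hours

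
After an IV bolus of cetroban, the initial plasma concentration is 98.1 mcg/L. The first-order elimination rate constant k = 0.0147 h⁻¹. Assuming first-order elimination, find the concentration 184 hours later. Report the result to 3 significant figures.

C(t) = C₀ e^(−kt) = 98.1 × e^(−0.01470 × 184) = 98.1 × e^(−2.705) = 98.1 × 0.06688 ≈ 6.56 mcg/L

6.56 mcg/L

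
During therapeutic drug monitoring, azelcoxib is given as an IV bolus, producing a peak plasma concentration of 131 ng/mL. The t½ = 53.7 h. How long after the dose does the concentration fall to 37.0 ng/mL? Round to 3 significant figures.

k = ln 2 / 53.7 = 0.01291 h⁻¹
C(t) = C₀ e^(−kt)  ⇒  t = ln(C₀/C) / k
t = ln(131/37.0) / 0.01291 = 1.264 / 0.01291 ≈ 97.9 hours

97.9 hours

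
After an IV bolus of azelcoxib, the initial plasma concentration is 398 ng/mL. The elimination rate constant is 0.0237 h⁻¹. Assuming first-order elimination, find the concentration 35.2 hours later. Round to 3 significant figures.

C(t) = C₀ e^(−kt) = 398 × e^(−0.02370 × 35.2) = 398 × e^(−0.8342) = 398 × 0.4342 ≈ 173 ng/mL

173 ng/mL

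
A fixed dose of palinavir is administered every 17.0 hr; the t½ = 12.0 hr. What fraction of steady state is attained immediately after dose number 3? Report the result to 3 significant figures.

0.947

k = ln 2 / 12.0 = 0.05776 hr⁻¹
f_n = 1 − e^(−nkτ) = 1 − e^(−3 × 0.05776 × 17.0) = 1 − e^(−2.946) = 1 − 0.05256 ≈ 0.947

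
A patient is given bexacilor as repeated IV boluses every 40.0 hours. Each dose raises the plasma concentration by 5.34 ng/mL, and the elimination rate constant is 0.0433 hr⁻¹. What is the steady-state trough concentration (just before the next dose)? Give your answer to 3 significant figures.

1.15 ng/mL

Fraction remaining after one interval: e^(−kτ) = e^(−0.04330 × 40.0) = 0.1769
R = 1 / (1 − 0.1769) = 1.215
Css,max = 5.34 × 1.215 = 6.488 ng/mL
Css,min = Css,max × e^(−kτ) = 6.488 × 0.1769 ≈ 1.15 ng/mL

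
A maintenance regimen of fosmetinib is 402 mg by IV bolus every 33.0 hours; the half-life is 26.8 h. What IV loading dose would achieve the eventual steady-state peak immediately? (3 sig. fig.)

k = ln 2 / 26.8 = 0.02586 h⁻¹
Accumulation ratio R = 1 / (1 − e^(−kτ)) = 1 / (1 − e^(−0.02586×33.0)) = 1 / (1 − 0.4259) = 1.742
Loading dose = maintenance dose × R = 402 × 1.742 ≈ 700 mg

700 mg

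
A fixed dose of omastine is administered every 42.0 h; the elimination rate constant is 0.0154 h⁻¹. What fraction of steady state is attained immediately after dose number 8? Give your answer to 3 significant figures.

f_n = 1 − e^(−nkτ) = 1 − e^(−8 × 0.01540 × 42.0) = 1 − e^(−5.174) = 1 − 0.005660 ≈ 0.994

0.994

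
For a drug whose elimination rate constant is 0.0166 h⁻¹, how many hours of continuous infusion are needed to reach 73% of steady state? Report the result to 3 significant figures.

78.9 hours

f = 1 − e^(−kt)  ⇒  t = −ln(1 − f) / k
t = −ln(1 − 0.73) / 0.01660 = 1.309 / 0.01660 ≈ 78.9 hours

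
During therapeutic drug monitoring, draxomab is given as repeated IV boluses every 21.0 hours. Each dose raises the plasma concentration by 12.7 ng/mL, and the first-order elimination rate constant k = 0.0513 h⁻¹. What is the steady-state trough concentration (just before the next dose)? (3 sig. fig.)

6.56 ng/mL

Fraction remaining after one interval: e^(−kτ) = e^(−0.05130 × 21.0) = 0.3405
R = 1 / (1 − 0.3405) = 1.516
Css,max = 12.7 × 1.516 = 19.26 ng/mL
Css,min = Css,max × e^(−kτ) = 19.26 × 0.3405 ≈ 6.56 ng/mL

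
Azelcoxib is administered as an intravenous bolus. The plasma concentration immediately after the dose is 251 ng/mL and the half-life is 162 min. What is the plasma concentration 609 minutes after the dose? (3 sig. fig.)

k = ln 2 / 162 = 0.004279 min⁻¹
609 min is 3.759 half-lives, so C = 251 × (1/2)^3.759 = 251 × 0.07385 ≈ 18.5 ng/mL

18.5 ng/mL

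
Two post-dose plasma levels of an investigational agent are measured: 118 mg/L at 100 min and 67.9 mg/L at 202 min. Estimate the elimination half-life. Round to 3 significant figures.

128 minutes

k = ln(C₁/C₂) / (t₂ − t₁) = ln(118/67.9) / (202 − 100)
  = 0.5526 / 102.0 = 0.005418 min⁻¹
t½ = ln 2 / k = ln 2 / 0.005418 ≈ 128 minutes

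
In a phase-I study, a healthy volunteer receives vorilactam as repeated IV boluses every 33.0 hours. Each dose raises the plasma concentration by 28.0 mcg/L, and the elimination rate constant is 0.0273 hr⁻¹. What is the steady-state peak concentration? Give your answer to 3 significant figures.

47.2 mcg/L

Fraction remaining after one interval: e^(−kτ) = e^(−0.02730 × 33.0) = 0.4062
R = 1 / (1 − 0.4062) = 1.684
Css,max = 28.0 × 1.684 ≈ 47.2 mcg/L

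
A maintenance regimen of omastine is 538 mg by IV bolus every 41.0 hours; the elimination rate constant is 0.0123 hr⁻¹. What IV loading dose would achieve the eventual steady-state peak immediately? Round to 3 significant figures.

Accumulation ratio R = 1 / (1 − e^(−kτ)) = 1 / (1 − e^(−0.01230×41.0)) = 1 / (1 − 0.6039) = 2.525
Loading dose = maintenance dose × R = 538 × 2.525 ≈ 1360 mg

1360 mg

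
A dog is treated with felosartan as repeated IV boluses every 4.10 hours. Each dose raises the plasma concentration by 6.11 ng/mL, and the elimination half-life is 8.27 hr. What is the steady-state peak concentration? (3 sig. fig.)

k = ln 2 / 8.27 = 0.08381 hr⁻¹
Fraction remaining after one interval: e^(−kτ) = e^(−0.08381 × 4.10) = 0.7092
R = 1 / (1 − 0.7092) = 3.439
Css,max = 6.11 × 3.439 ≈ 21.0 ng/mL

21.0 ng/mL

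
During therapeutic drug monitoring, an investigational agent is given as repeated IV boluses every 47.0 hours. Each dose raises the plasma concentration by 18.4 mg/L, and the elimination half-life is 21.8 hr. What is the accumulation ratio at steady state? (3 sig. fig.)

1.29

k = ln 2 / 21.8 = 0.03180 hr⁻¹
Fraction remaining after one interval: e^(−kτ) = e^(−0.03180 × 47.0) = 0.2244
R = 1 / (1 − 0.2244) = 1 / 0.7756 ≈ 1.29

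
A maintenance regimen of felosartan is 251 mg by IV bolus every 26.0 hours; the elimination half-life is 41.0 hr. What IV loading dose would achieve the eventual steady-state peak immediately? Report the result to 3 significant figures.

k = ln 2 / 41.0 = 0.01691 hr⁻¹
Accumulation ratio R = 1 / (1 − e^(−kτ)) = 1 / (1 − e^(−0.01691×26.0)) = 1 / (1 − 0.6443) = 2.812
Loading dose = maintenance dose × R = 251 × 2.812 ≈ 706 mg

706 mg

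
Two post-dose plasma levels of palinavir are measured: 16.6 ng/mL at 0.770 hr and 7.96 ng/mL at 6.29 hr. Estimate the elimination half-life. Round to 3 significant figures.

k = ln(C₁/C₂) / (t₂ − t₁) = ln(16.6/7.96) / (6.29 − 0.770)
  = 0.7350 / 5.520 = 0.1331 hr⁻¹
t½ = ln 2 / k = ln 2 / 0.1331 ≈ 5.21 hours

5.21 hours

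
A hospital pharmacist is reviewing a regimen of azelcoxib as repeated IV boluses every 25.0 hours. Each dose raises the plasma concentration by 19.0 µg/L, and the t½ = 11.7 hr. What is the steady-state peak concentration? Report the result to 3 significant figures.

k = ln 2 / 11.7 = 0.05924 hr⁻¹
Fraction remaining after one interval: e^(−kτ) = e^(−0.05924 × 25.0) = 0.2274
R = 1 / (1 − 0.2274) = 1.294
Css,max = 19.0 × 1.294 ≈ 24.6 µg/L

24.6 µg/L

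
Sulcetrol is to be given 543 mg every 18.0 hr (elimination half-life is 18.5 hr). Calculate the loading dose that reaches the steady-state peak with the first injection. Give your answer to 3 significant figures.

k = ln 2 / 18.5 = 0.03747 hr⁻¹
Accumulation ratio R = 1 / (1 − e^(−kτ)) = 1 / (1 − e^(−0.03747×18.0)) = 1 / (1 − 0.5095) = 2.039
Loading dose = maintenance dose × R = 543 × 2.039 ≈ 1110 mg

1110 mg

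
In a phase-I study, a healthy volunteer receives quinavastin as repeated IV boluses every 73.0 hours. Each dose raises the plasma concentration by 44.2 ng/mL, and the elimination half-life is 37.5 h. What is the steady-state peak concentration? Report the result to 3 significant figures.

59.7 ng/mL

k = ln 2 / 37.5 = 0.01848 h⁻¹
Fraction remaining after one interval: e^(−kτ) = e^(−0.01848 × 73.0) = 0.2594
R = 1 / (1 − 0.2594) = 1.350
Css,max = 44.2 × 1.350 ≈ 59.7 ng/mL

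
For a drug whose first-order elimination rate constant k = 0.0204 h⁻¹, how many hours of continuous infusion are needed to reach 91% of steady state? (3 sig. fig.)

f = 1 − e^(−kt)  ⇒  t = −ln(1 − f) / k
t = −ln(1 − 0.91) / 0.02040 = 2.408 / 0.02040 ≈ 118 hours

118 hours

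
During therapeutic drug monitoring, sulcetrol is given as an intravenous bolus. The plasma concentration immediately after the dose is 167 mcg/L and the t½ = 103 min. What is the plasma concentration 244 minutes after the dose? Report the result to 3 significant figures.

k = ln 2 / 103 = 0.006730 min⁻¹
C(t) = C₀ e^(−kt) = 167 × e^(−0.006730 × 244) = 167 × e^(−1.642) = 167 × 0.1936 ≈ 32.3 mcg/L

32.3 mcg/L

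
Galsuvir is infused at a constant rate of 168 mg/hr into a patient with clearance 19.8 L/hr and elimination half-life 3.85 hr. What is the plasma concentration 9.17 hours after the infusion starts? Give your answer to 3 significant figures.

Css = rate / CL = 168 / 19.8 = 8.485 mg/L
k = ln 2 / 3.85 = 0.1800 hr⁻¹
C(t) = Css (1 − e^(−kt)) = 8.485 × (1 − e^(−1.651)) = 8.485 × 0.8081 ≈ 6.86 mg/L

6.86 mg/L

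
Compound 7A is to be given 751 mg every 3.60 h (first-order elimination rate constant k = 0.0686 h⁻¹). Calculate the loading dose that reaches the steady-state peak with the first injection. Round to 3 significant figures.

Accumulation ratio R = 1 / (1 − e^(−kτ)) = 1 / (1 − e^(−0.06860×3.60)) = 1 / (1 − 0.7812) = 4.570
Loading dose = maintenance dose × R = 751 × 4.570 ≈ 3430 mg

3430 mg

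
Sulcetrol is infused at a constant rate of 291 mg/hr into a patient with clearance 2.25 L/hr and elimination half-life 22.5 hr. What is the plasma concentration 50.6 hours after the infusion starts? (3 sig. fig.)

Css = rate / CL = 291 / 2.25 = 129.3 mg/L
k = ln 2 / 22.5 = 0.03081 hr⁻¹
C(t) = Css (1 − e^(−kt)) = 129.3 × (1 − e^(−1.559)) = 129.3 × 0.7896 ≈ 102 mg/L

102 mg/L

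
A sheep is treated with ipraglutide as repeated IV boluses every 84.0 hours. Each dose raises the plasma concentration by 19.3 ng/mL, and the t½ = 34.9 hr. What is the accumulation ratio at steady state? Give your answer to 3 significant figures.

1.23

k = ln 2 / 34.9 = 0.01986 hr⁻¹
Fraction remaining after one interval: e^(−kτ) = e^(−0.01986 × 84.0) = 0.1886
R = 1 / (1 − 0.1886) = 1 / 0.8114 ≈ 1.23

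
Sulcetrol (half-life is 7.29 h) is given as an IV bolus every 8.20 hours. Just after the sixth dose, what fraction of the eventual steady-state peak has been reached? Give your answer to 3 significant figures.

k = ln 2 / 7.29 = 0.09508 h⁻¹
f_n = 1 − e^(−nkτ) = 1 − e^(−6 × 0.09508 × 8.20) = 1 − e^(−4.678) = 1 − 0.009297 ≈ 0.991

0.991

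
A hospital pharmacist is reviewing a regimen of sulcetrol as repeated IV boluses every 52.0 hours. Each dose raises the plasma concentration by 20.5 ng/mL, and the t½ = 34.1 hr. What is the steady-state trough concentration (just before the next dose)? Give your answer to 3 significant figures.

10.9 ng/mL

k = ln 2 / 34.1 = 0.02033 hr⁻¹
Fraction remaining after one interval: e^(−kτ) = e^(−0.02033 × 52.0) = 0.3475
R = 1 / (1 − 0.3475) = 1.533
Css,max = 20.5 × 1.533 = 31.42 ng/mL
Css,min = Css,max × e^(−kτ) = 31.42 × 0.3475 ≈ 10.9 ng/mL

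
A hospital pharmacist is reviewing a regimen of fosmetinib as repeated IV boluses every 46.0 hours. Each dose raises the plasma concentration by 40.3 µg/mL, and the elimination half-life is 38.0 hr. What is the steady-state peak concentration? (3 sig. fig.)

71.0 µg/mL

k = ln 2 / 38.0 = 0.01824 hr⁻¹
Fraction remaining after one interval: e^(−kτ) = e^(−0.01824 × 46.0) = 0.4321
R = 1 / (1 − 0.4321) = 1.761
Css,max = 40.3 × 1.761 ≈ 71.0 µg/mL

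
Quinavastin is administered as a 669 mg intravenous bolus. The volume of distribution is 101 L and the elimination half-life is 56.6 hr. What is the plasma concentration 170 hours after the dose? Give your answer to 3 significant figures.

0.826 mg/L

C₀ = dose / V = 669 / 101 = 6.624 mg/L
k = ln 2 / 56.6 = 0.01225 hr⁻¹
C(t) = C₀ e^(−kt) = 6.624 × e^(−0.01225 × 170) = 6.624 × e^(−2.082) = 6.624 × 0.1247 ≈ 0.826 mg/L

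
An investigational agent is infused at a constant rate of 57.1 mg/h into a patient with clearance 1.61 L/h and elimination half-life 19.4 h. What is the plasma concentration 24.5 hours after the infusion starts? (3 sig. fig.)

Css = rate / CL = 57.1 / 1.61 = 35.47 µg/mL
k = ln 2 / 19.4 = 0.03573 h⁻¹
C(t) = Css (1 − e^(−kt)) = 35.47 × (1 − e^(−0.8754)) = 35.47 × 0.5833 ≈ 20.7 µg/mL

20.7 µg/mL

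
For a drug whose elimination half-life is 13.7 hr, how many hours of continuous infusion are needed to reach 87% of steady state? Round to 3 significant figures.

40.3 hours

k = ln 2 / 13.7 = 0.05059 hr⁻¹
f = 1 − e^(−kt)  ⇒  t = −ln(1 − f) / k
t = −ln(1 − 0.87) / 0.05059 = 2.040 / 0.05059 ≈ 40.3 hours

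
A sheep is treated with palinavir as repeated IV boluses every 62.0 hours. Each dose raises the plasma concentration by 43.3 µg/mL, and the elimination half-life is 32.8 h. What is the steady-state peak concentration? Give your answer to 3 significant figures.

k = ln 2 / 32.8 = 0.02113 h⁻¹
Fraction remaining after one interval: e^(−kτ) = e^(−0.02113 × 62.0) = 0.2698
R = 1 / (1 − 0.2698) = 1.369
Css,max = 43.3 × 1.369 ≈ 59.3 µg/mL

59.3 µg/mL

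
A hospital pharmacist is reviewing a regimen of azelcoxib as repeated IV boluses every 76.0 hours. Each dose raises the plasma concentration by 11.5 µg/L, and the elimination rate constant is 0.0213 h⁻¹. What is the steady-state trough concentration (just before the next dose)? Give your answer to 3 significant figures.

2.84 µg/L

Fraction remaining after one interval: e^(−kτ) = e^(−0.02130 × 76.0) = 0.1981
R = 1 / (1 − 0.1981) = 1.247
Css,max = 11.5 × 1.247 = 14.34 µg/L
Css,min = Css,max × e^(−kτ) = 14.34 × 0.1981 ≈ 2.84 µg/L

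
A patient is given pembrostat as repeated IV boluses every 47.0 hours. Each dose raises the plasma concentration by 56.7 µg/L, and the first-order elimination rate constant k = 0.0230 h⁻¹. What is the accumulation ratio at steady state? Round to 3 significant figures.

1.51

Fraction remaining after one interval: e^(−kτ) = e^(−0.02300 × 47.0) = 0.3393
R = 1 / (1 − 0.3393) = 1 / 0.6607 ≈ 1.51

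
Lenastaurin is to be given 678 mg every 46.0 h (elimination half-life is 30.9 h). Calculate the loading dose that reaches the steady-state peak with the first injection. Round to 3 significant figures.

1050 mg

k = ln 2 / 30.9 = 0.02243 h⁻¹
Accumulation ratio R = 1 / (1 − e^(−kτ)) = 1 / (1 − e^(−0.02243×46.0)) = 1 / (1 − 0.3563) = 1.554
Loading dose = maintenance dose × R = 678 × 1.554 ≈ 1050 mg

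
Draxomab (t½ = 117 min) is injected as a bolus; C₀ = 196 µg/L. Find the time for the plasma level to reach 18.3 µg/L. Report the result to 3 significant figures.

k = ln 2 / 117 = 0.005924 min⁻¹
C(t) = C₀ e^(−kt)  ⇒  t = ln(C₀/C) / k
t = ln(196/18.3) / 0.005924 = 2.371 / 0.005924 ≈ 400 minutes

400 minutes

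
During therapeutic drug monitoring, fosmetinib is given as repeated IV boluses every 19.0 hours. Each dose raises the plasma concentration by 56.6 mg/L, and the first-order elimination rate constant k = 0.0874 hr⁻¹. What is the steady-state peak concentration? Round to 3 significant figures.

Fraction remaining after one interval: e^(−kτ) = e^(−0.08740 × 19.0) = 0.1900
R = 1 / (1 − 0.1900) = 1.235
Css,max = 56.6 × 1.235 ≈ 69.9 mg/L

69.9 mg/L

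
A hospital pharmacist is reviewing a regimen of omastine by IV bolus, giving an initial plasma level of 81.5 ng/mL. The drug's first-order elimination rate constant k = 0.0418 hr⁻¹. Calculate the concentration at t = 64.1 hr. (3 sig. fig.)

5.59 ng/mL

C(t) = C₀ e^(−kt) = 81.5 × e^(−0.04180 × 64.1) = 81.5 × e^(−2.679) = 81.5 × 0.06861 ≈ 5.59 ng/mL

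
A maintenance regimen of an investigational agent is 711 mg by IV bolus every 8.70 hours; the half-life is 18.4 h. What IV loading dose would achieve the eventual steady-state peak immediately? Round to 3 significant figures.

2540 mg

k = ln 2 / 18.4 = 0.03767 h⁻¹
Accumulation ratio R = 1 / (1 − e^(−kτ)) = 1 / (1 − e^(−0.03767×8.70)) = 1 / (1 − 0.7206) = 3.578
Loading dose = maintenance dose × R = 711 × 3.578 ≈ 2540 mg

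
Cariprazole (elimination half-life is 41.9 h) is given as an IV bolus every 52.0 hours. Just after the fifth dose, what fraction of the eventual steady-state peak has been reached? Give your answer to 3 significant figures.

k = ln 2 / 41.9 = 0.01654 h⁻¹
f_n = 1 − e^(−nkτ) = 1 − e^(−5 × 0.01654 × 52.0) = 1 − e^(−4.301) = 1 − 0.01355 ≈ 0.986

0.986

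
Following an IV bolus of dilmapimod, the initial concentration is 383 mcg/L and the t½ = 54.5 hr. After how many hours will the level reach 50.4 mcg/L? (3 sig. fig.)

159 hours

k = ln 2 / 54.5 = 0.01272 hr⁻¹
C(t) = C₀ e^(−kt)  ⇒  t = ln(C₀/C) / k
t = ln(383/50.4) / 0.01272 = 2.028 / 0.01272 ≈ 159 hours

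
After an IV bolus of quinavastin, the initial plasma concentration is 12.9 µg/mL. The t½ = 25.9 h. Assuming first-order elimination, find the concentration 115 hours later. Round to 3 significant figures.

0.594 µg/mL

k = ln 2 / 25.9 = 0.02676 h⁻¹
C(t) = C₀ e^(−kt) = 12.9 × e^(−0.02676 × 115) = 12.9 × e^(−3.078) = 12.9 × 0.04607 ≈ 0.594 µg/mL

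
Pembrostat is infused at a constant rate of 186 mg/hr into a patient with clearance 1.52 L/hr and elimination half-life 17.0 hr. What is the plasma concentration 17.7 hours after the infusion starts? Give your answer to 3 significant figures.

Css = rate / CL = 186 / 1.52 = 122.4 mg/L
k = ln 2 / 17.0 = 0.04077 hr⁻¹
C(t) = Css (1 − e^(−kt)) = 122.4 × (1 − e^(−0.7217)) = 122.4 × 0.5141 ≈ 62.9 mg/L

62.9 mg/L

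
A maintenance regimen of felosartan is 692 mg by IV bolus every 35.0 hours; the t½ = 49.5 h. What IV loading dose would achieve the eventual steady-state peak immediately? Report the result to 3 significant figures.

1790 mg

k = ln 2 / 49.5 = 0.01400 h⁻¹
Accumulation ratio R = 1 / (1 − e^(−kτ)) = 1 / (1 − e^(−0.01400×35.0)) = 1 / (1 − 0.6126) = 2.581
Loading dose = maintenance dose × R = 692 × 2.581 ≈ 1790 mg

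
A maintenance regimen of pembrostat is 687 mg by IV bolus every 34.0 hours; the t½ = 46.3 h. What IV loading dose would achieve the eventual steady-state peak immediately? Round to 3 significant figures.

k = ln 2 / 46.3 = 0.01497 h⁻¹
Accumulation ratio R = 1 / (1 − e^(−kτ)) = 1 / (1 − e^(−0.01497×34.0)) = 1 / (1 − 0.6011) = 2.507
Loading dose = maintenance dose × R = 687 × 2.507 ≈ 1720 mg

1720 mg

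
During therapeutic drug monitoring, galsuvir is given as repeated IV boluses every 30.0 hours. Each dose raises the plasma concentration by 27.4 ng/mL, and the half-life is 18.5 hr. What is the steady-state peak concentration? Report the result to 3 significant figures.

k = ln 2 / 18.5 = 0.03747 hr⁻¹
Fraction remaining after one interval: e^(−kτ) = e^(−0.03747 × 30.0) = 0.3250
R = 1 / (1 − 0.3250) = 1.481
Css,max = 27.4 × 1.481 ≈ 40.6 ng/mL

40.6 ng/mL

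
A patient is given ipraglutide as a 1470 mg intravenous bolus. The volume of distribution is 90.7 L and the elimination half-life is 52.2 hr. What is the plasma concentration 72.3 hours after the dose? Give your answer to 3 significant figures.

C₀ = dose / V = 1470 / 90.7 = 16.21 mg/L
k = ln 2 / 52.2 = 0.01328 hr⁻¹
C(t) = C₀ e^(−kt) = 16.21 × e^(−0.01328 × 72.3) = 16.21 × e^(−0.9600) = 16.21 × 0.3829 ≈ 6.21 mg/L

6.21 mg/L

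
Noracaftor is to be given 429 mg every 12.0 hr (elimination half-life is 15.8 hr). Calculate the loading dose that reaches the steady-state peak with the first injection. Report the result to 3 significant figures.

k = ln 2 / 15.8 = 0.04387 hr⁻¹
Accumulation ratio R = 1 / (1 − e^(−kτ)) = 1 / (1 − e^(−0.04387×12.0)) = 1 / (1 − 0.5907) = 2.443
Loading dose = maintenance dose × R = 429 × 2.443 ≈ 1050 mg

1050 mg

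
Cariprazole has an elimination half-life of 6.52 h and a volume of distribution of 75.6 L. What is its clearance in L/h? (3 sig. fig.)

k = ln 2 / t½ = ln 2 / 6.52 = 0.1063 h⁻¹
CL = k · V = 0.1063 × 75.6 ≈ 8.04 L/h

8.04 L/h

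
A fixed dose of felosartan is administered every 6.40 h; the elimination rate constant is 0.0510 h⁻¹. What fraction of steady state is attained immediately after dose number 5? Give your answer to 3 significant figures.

0.804

f_n = 1 − e^(−nkτ) = 1 − e^(−5 × 0.05100 × 6.40) = 1 − e^(−1.632) = 1 − 0.1955 ≈ 0.804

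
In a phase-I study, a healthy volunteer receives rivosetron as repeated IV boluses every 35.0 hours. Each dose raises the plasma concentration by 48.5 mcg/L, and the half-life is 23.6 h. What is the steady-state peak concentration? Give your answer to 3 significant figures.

k = ln 2 / 23.6 = 0.02937 h⁻¹
Fraction remaining after one interval: e^(−kτ) = e^(−0.02937 × 35.0) = 0.3577
R = 1 / (1 − 0.3577) = 1.557
Css,max = 48.5 × 1.557 ≈ 75.5 mcg/L

75.5 mcg/L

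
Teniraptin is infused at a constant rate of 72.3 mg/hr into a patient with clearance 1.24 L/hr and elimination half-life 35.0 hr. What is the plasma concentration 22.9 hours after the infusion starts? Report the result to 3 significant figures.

21.3 mg/L

Css = rate / CL = 72.3 / 1.24 = 58.31 mg/L
k = ln 2 / 35.0 = 0.01980 hr⁻¹
C(t) = Css (1 − e^(−kt)) = 58.31 × (1 − e^(−0.4535)) = 58.31 × 0.3646 ≈ 21.3 mg/L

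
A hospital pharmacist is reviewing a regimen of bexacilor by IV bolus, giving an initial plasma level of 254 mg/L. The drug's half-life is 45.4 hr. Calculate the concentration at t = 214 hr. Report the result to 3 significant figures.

k = ln 2 / 45.4 = 0.01527 hr⁻¹
214 hr is 4.714 half-lives, so C = 254 × (1/2)^4.714 = 254 × 0.03811 ≈ 9.68 mg/L

9.68 mg/L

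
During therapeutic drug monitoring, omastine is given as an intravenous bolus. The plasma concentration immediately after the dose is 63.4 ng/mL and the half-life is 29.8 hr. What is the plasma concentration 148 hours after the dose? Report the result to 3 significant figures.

k = ln 2 / 29.8 = 0.02326 hr⁻¹
C(t) = C₀ e^(−kt) = 63.4 × e^(−0.02326 × 148) = 63.4 × e^(−3.442) = 63.4 × 0.03199 ≈ 2.03 ng/mL

2.03 ng/mL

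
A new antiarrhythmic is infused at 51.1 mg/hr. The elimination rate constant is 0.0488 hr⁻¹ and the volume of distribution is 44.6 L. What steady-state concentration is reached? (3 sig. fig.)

23.5 µg/mL

CL = k · V = 0.0488 × 44.6 = 2.176 L/hr
Css = rate / CL = 51.1 / 2.176 ≈ 23.5 µg/mL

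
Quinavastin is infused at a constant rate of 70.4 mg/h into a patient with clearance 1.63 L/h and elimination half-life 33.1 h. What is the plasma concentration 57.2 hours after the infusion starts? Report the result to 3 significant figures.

Css = rate / CL = 70.4 / 1.63 = 43.19 mg/L
k = ln 2 / 33.1 = 0.02094 h⁻¹
C(t) = Css (1 − e^(−kt)) = 43.19 × (1 − e^(−1.198)) = 43.19 × 0.6982 ≈ 30.2 mg/L

30.2 mg/L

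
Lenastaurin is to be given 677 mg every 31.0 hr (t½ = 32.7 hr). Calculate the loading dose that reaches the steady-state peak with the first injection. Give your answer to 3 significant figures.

k = ln 2 / 32.7 = 0.02120 hr⁻¹
Accumulation ratio R = 1 / (1 − e^(−kτ)) = 1 / (1 − e^(−0.02120×31.0)) = 1 / (1 − 0.5183) = 2.076
Loading dose = maintenance dose × R = 677 × 2.076 ≈ 1410 mg

1410 mg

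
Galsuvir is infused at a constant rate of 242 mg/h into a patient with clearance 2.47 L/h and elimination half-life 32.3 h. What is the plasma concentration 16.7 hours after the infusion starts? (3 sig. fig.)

29.5 mg/L

Css = rate / CL = 242 / 2.47 = 97.98 mg/L
k = ln 2 / 32.3 = 0.02146 h⁻¹
C(t) = Css (1 − e^(−kt)) = 97.98 × (1 − e^(−0.3584)) = 97.98 × 0.3012 ≈ 29.5 mg/L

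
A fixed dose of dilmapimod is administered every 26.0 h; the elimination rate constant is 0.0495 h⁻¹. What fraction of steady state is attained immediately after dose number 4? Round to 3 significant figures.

f_n = 1 − e^(−nkτ) = 1 − e^(−4 × 0.04950 × 26.0) = 1 − e^(−5.148) = 1 − 0.005811 ≈ 0.994

0.994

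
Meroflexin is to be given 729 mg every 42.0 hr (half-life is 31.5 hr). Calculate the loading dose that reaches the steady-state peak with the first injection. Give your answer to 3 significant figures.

k = ln 2 / 31.5 = 0.02200 hr⁻¹
Accumulation ratio R = 1 / (1 − e^(−kτ)) = 1 / (1 − e^(−0.02200×42.0)) = 1 / (1 − 0.3969) = 1.658
Loading dose = maintenance dose × R = 729 × 1.658 ≈ 1210 mg

1210 mg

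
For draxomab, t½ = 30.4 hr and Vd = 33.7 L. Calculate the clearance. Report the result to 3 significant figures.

k = ln 2 / t½ = ln 2 / 30.4 = 0.02280 hr⁻¹
CL = k · V = 0.02280 × 33.7 ≈ 0.768 L/hr

0.768 L/hr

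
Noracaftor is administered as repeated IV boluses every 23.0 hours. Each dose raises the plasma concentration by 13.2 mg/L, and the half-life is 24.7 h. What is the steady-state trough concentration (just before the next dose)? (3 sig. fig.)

14.6 mg/L

k = ln 2 / 24.7 = 0.02806 h⁻¹
Fraction remaining after one interval: e^(−kτ) = e^(−0.02806 × 23.0) = 0.5244
R = 1 / (1 − 0.5244) = 2.103
Css,max = 13.2 × 2.103 = 27.76 mg/L
Css,min = Css,max × e^(−kτ) = 27.76 × 0.5244 ≈ 14.6 mg/L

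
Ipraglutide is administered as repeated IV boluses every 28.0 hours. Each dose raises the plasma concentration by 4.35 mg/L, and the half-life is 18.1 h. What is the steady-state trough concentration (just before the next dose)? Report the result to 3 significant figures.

2.26 mg/L

k = ln 2 / 18.1 = 0.03830 h⁻¹
Fraction remaining after one interval: e^(−kτ) = e^(−0.03830 × 28.0) = 0.3422
R = 1 / (1 − 0.3422) = 1.520
Css,max = 4.35 × 1.520 = 6.613 mg/L
Css,min = Css,max × e^(−kτ) = 6.613 × 0.3422 ≈ 2.26 mg/L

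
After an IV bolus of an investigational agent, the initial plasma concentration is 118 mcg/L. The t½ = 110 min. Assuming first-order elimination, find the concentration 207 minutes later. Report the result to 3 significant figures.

k = ln 2 / 110 = 0.006301 min⁻¹
207 min is 1.882 half-lives, so C = 118 × (1/2)^1.882 = 118 × 0.2713 ≈ 32.0 mcg/L

32.0 mcg/L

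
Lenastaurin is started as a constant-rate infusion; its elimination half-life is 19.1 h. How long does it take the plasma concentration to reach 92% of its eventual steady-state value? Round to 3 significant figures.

k = ln 2 / 19.1 = 0.03629 h⁻¹
f = 1 − e^(−kt)  ⇒  t = −ln(1 − f) / k
t = −ln(1 − 0.92) / 0.03629 = 2.526 / 0.03629 ≈ 69.6 hours

69.6 hours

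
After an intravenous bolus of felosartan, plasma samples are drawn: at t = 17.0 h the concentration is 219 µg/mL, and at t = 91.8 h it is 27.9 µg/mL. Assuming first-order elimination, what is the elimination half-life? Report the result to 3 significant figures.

25.2 hours

k = ln(C₁/C₂) / (t₂ − t₁) = ln(219/27.9) / (91.8 − 17.0)
  = 2.060 / 74.80 = 0.02755 h⁻¹
t½ = ln 2 / k = ln 2 / 0.02755 ≈ 25.2 hours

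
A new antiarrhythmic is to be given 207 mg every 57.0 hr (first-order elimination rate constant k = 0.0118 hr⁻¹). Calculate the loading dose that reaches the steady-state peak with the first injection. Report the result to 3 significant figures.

423 mg

Accumulation ratio R = 1 / (1 − e^(−kτ)) = 1 / (1 − e^(−0.01180×57.0)) = 1 / (1 − 0.5104) = 2.042
Loading dose = maintenance dose × R = 207 × 2.042 ≈ 423 mg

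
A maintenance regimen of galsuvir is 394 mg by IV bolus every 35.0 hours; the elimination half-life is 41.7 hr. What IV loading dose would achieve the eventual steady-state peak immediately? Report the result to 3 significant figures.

893 mg

k = ln 2 / 41.7 = 0.01662 hr⁻¹
Accumulation ratio R = 1 / (1 − e^(−kτ)) = 1 / (1 − e^(−0.01662×35.0)) = 1 / (1 − 0.5589) = 2.267
Loading dose = maintenance dose × R = 394 × 2.267 ≈ 893 mg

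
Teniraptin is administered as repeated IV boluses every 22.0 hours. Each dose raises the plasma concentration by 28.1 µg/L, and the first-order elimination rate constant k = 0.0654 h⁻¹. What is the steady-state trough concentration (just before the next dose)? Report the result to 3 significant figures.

8.74 µg/L

Fraction remaining after one interval: e^(−kτ) = e^(−0.06540 × 22.0) = 0.2372
R = 1 / (1 − 0.2372) = 1.311
Css,max = 28.1 × 1.311 = 36.84 µg/L
Css,min = Css,max × e^(−kτ) = 36.84 × 0.2372 ≈ 8.74 µg/L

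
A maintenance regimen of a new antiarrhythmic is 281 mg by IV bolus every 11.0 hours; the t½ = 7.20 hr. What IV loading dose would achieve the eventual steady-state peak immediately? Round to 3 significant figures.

430 mg

k = ln 2 / 7.20 = 0.09627 hr⁻¹
Accumulation ratio R = 1 / (1 − e^(−kτ)) = 1 / (1 − e^(−0.09627×11.0)) = 1 / (1 − 0.3468) = 1.531
Loading dose = maintenance dose × R = 281 × 1.531 ≈ 430 mg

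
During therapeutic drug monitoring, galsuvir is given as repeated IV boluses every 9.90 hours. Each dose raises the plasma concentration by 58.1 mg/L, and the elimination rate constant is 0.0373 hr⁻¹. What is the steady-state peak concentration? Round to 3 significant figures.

Fraction remaining after one interval: e^(−kτ) = e^(−0.03730 × 9.90) = 0.6912
R = 1 / (1 − 0.6912) = 3.239
Css,max = 58.1 × 3.239 ≈ 188 mg/L

188 mg/L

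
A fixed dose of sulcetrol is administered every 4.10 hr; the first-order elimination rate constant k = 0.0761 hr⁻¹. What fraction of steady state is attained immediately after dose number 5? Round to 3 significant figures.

0.790

f_n = 1 − e^(−nkτ) = 1 − e^(−5 × 0.07610 × 4.10) = 1 − e^(−1.560) = 1 − 0.2101 ≈ 0.790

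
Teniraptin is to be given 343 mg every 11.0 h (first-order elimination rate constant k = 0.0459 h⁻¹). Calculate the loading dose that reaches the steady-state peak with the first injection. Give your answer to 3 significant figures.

Accumulation ratio R = 1 / (1 − e^(−kτ)) = 1 / (1 − e^(−0.04590×11.0)) = 1 / (1 − 0.6036) = 2.522
Loading dose = maintenance dose × R = 343 × 2.522 ≈ 865 mg

865 mg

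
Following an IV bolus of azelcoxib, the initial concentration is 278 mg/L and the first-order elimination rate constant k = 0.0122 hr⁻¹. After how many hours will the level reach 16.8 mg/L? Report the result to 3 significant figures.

230 hours

C(t) = C₀ e^(−kt)  ⇒  t = ln(C₀/C) / k
t = ln(278/16.8) / 0.01220 = 2.806 / 0.01220 ≈ 230 hours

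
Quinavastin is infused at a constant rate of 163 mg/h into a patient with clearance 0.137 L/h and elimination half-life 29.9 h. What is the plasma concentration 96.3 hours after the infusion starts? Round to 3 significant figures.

Css = rate / CL = 163 / 0.137 = 1190 µg/mL
k = ln 2 / 29.9 = 0.02318 h⁻¹
C(t) = Css (1 − e^(−kt)) = 1190 × (1 − e^(−2.232)) = 1190 × 0.8927 ≈ 1060 µg/mL

1060 µg/mL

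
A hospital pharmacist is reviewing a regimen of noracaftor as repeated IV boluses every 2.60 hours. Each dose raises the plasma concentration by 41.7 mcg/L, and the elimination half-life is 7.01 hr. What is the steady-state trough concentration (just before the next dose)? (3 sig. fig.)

k = ln 2 / 7.01 = 0.09888 hr⁻¹
Fraction remaining after one interval: e^(−kτ) = e^(−0.09888 × 2.60) = 0.7733
R = 1 / (1 − 0.7733) = 4.411
Css,max = 41.7 × 4.411 = 183.9 mcg/L
Css,min = Css,max × e^(−kτ) = 183.9 × 0.7733 ≈ 142 mcg/L

142 mcg/L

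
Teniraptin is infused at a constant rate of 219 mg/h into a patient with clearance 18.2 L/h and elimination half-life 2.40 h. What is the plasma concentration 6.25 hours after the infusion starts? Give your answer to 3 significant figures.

Css = rate / CL = 219 / 18.2 = 12.03 µg/mL
k = ln 2 / 2.40 = 0.2888 h⁻¹
C(t) = Css (1 − e^(−kt)) = 12.03 × (1 − e^(−1.805)) = 12.03 × 0.8355 ≈ 10.1 µg/mL

10.1 µg/mL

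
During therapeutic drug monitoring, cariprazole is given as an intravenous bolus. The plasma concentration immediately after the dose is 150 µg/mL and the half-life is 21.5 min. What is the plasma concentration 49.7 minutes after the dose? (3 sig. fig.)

k = ln 2 / 21.5 = 0.03224 min⁻¹
C(t) = C₀ e^(−kt) = 150 × e^(−0.03224 × 49.7) = 150 × e^(−1.602) = 150 × 0.2014 ≈ 30.2 µg/mL

30.2 µg/mL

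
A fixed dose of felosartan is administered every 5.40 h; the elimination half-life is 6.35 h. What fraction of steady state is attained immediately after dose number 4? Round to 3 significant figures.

k = ln 2 / 6.35 = 0.1092 h⁻¹
f_n = 1 − e^(−nkτ) = 1 − e^(−4 × 0.1092 × 5.40) = 1 − e^(−2.358) = 1 − 0.09463 ≈ 0.905

0.905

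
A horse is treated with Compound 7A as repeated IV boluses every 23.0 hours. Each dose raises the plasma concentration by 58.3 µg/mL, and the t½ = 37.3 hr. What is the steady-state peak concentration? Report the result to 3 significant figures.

k = ln 2 / 37.3 = 0.01858 hr⁻¹
Fraction remaining after one interval: e^(−kτ) = e^(−0.01858 × 23.0) = 0.6522
R = 1 / (1 − 0.6522) = 2.875
Css,max = 58.3 × 2.875 ≈ 168 µg/mL

168 µg/mL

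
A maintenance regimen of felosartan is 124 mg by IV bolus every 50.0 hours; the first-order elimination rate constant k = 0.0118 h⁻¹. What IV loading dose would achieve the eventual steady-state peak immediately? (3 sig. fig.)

Accumulation ratio R = 1 / (1 − e^(−kτ)) = 1 / (1 − e^(−0.01180×50.0)) = 1 / (1 − 0.5543) = 2.244
Loading dose = maintenance dose × R = 124 × 2.244 ≈ 278 mg

278 mg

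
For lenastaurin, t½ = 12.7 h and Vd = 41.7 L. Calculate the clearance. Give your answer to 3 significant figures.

2.28 L/h

k = ln 2 / t½ = ln 2 / 12.7 = 0.05458 h⁻¹
CL = k · V = 0.05458 × 41.7 ≈ 2.28 L/h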